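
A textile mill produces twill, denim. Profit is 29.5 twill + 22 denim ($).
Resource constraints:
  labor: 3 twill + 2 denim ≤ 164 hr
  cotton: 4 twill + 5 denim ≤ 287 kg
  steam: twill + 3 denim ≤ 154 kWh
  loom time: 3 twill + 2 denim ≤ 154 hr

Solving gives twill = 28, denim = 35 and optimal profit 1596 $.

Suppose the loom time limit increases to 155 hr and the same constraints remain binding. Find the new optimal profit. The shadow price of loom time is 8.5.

1604.5

Δb = 1, so new z* = 1596 + (8.5)·(1) = 1596 + 8.5 = 1604.5.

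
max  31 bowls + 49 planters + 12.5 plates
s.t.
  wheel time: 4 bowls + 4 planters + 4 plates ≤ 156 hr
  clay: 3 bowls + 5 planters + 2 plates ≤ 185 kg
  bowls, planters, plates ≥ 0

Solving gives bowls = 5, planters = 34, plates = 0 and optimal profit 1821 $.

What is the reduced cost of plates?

-9.5

Both wheel time and clay are binding at x*.
From A_Bᵀ y = c: 4·y_wheel time + 3·y_clay = 31; 4·y_wheel time + 5·y_clay = 49.
→ y_wheel time = 1 and y_clay = 9.
Reduced cost of plates: c₃ − yᵀa₃ = 12.5 − (1·4 + 9·2) = 12.5 − 22 = -9.5.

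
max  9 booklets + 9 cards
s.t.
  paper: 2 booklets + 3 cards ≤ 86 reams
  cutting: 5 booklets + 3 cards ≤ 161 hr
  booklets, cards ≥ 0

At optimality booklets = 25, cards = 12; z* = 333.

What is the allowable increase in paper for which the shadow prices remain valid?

Binding constraints: paper, cutting. The basis is B = [[2,3],[5,3]] with det -9.
Per unit increase in paper, x* moves by d = (-0.3333, 0.5556).
The basis stays optimal until booklets reaches 0; allowable increase = 75 reams.

75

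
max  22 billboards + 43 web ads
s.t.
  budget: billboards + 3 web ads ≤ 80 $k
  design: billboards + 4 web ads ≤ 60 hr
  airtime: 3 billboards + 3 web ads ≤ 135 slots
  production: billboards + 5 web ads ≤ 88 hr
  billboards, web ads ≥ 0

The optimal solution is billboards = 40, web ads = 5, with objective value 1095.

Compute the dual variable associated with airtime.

5

At the optimum: budget uses 55 of 80 (slack = 25); design uses 60 of 60 (binding); airtime uses 135 of 135 (binding); production uses 65 of 88 (slack = 23).
Since budget, production are not tight, their duals are 0.
From A_Bᵀ y = c: 1·y_design + 3·y_airtime = 22; 4·y_design + 3·y_airtime = 43.
Solving: y_design = 7, y_airtime = 5.
Shadow price of airtime = 5.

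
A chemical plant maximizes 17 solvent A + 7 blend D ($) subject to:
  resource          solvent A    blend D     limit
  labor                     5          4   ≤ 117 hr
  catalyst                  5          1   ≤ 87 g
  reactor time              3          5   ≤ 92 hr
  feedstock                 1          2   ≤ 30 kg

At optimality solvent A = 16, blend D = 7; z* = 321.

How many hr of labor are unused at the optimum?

9

labor used = 5·16 + 4·7 = 108; slack = 117 − 108 = 9.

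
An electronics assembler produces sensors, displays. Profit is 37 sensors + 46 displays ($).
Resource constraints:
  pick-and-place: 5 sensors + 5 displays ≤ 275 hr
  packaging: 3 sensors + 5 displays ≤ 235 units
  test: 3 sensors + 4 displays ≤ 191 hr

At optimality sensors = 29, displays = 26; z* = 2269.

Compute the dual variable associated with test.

9

Binding: pick-and-place and test. Non-binding: packaging (18 unused).
Since packaging is not tight, its dual is 0.
From A_Bᵀ y = c: 5·y_pick-and-place + 3·y_test = 37; 5·y_pick-and-place + 4·y_test = 46.
Solving: y_pick-and-place = 2, y_test = 9.
Shadow price of test = 9.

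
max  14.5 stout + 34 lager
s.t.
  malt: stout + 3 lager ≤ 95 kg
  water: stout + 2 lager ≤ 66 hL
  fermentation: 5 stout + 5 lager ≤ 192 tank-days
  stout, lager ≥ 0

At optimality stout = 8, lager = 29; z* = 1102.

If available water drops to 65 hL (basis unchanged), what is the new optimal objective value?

Binding: malt and water. Non-binding: fermentation (7 unused).
By complementary slackness, y = 0 for the non-binding constraint.
From A_Bᵀ y = c: 1·y_malt + 1·y_water = 14.5; 3·y_malt + 2·y_water = 34.
This yields shadow prices y_malt = 5, y_water = 9.5.
Δz = y_water·Δb = 9.5 × (-1) = -9.5, so new z* = 1102 − 9.5 = 1092.5.

1092.5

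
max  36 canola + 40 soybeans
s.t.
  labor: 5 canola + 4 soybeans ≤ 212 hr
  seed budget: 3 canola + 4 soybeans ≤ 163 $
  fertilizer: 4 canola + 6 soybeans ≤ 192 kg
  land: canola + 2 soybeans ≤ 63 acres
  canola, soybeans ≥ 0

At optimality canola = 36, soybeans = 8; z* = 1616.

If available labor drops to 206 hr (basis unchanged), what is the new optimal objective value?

At the optimum: labor uses 212 of 212 (binding); seed budget uses 140 of 163 (slack = 23); fertilizer uses 192 of 192 (binding); land uses 52 of 63 (slack = 11).
Since seed budget, land are not tight, their duals are 0.
From A_Bᵀ y = c: 5·y_labor + 4·y_fertilizer = 36; 4·y_labor + 6·y_fertilizer = 40.
This yields shadow prices y_labor = 4, y_fertilizer = 4.
Δz = y_labor·Δb = 4 × (-6) = -24, so new z* = 1616 − 24 = 1592.

1592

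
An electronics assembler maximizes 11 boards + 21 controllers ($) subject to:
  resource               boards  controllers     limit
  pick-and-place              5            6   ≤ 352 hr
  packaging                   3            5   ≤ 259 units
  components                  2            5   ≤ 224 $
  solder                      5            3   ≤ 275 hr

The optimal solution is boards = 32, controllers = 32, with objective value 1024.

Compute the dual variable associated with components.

3

At the optimum: pick-and-place uses 352 of 352 (binding); packaging uses 256 of 259 (slack = 3); components uses 224 of 224 (binding); solder uses 256 of 275 (slack = 19).
Slack constraints have shadow price 0 (complementary slackness).
Dual feasibility on the basic columns requires 5·y_pick-and-place + 2·y_components = 11, 6·y_pick-and-place + 5·y_components = 21.
→ y_pick-and-place = 1 and y_components = 3.
Shadow price of components = 3.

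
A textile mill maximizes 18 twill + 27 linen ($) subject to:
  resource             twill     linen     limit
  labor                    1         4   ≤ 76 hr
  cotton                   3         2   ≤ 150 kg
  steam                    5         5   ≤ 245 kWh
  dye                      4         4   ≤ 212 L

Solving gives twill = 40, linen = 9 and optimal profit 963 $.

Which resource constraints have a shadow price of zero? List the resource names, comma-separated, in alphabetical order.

labor: 76/76 (binding)
cotton: 138/150 (slack 12)
steam: 245/245 (binding)
dye: 196/212 (slack 16)
By complementary slackness, a constraint with positive slack has shadow price 0 → cotton, dye.

cotton, dye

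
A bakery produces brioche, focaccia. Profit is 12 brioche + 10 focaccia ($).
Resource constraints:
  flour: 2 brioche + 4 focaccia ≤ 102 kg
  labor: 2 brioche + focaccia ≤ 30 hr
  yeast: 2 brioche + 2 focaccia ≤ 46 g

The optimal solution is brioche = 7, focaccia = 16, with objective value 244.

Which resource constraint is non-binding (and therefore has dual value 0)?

flour

flour: 78/102 (slack 24)
labor: 30/30 (binding)
yeast: 46/46 (binding)
By complementary slackness, a constraint with positive slack has shadow price 0 → flour.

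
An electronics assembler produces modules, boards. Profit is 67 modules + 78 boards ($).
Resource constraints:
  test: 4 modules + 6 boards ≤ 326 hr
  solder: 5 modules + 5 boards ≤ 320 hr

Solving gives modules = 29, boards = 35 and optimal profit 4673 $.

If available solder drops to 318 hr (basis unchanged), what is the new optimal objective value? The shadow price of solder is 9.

4655

Δb = -2, so new z* = 4673 + (9)·(-2) = 4673 − 18 = 4655.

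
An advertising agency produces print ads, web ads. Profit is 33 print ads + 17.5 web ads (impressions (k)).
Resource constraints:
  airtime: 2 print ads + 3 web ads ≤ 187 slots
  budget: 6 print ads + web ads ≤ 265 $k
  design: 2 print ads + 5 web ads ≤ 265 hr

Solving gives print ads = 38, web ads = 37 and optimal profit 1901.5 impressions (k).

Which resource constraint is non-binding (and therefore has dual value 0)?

design

airtime: 187/187 (binding)
budget: 265/265 (binding)
design: 261/265 (slack 4)
By complementary slackness, a constraint with positive slack has shadow price 0 → design.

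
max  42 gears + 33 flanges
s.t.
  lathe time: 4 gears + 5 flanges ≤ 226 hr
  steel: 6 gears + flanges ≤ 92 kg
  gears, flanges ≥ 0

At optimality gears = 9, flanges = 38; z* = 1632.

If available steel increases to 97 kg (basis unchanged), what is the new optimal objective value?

Both lathe time and steel are binding at x*.
From A_Bᵀ y = c: 4·y_lathe time + 6·y_steel = 42; 5·y_lathe time + 1·y_steel = 33.
This yields shadow prices y_lathe time = 6, y_steel = 3.
Δz = y_steel·Δb = 3 × (5) = 15, so new z* = 1632 + 15 = 1647.

1647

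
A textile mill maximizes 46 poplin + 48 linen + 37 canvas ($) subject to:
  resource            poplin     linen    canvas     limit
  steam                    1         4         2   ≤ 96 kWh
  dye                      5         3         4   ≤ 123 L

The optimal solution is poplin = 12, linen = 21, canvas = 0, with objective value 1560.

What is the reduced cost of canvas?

-7

Check each constraint at x*: steam 96/96 (tight); dye 123/123 (tight).
From A_Bᵀ y = c: 1·y_steam + 5·y_dye = 46; 4·y_steam + 3·y_dye = 48.
→ y_steam = 6 and y_dye = 8.
Reduced cost of canvas: c₃ − yᵀa₃ = 37 − (6·2 + 8·4) = 37 − 44 = -7.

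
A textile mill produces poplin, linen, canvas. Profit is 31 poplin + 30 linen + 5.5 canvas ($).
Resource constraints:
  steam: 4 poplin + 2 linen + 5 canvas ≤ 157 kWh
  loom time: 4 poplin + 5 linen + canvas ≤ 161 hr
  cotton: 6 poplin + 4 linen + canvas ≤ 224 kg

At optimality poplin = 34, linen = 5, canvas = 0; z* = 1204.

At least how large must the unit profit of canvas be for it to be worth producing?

Binding: loom time and cotton. Non-binding: steam (11 unused).
Slack constraints have shadow price 0 (complementary slackness).
Dual feasibility on the basic columns requires 4·y_loom time + 6·y_cotton = 31, 5·y_loom time + 4·y_cotton = 30.
This yields shadow prices y_loom time = 4, y_cotton = 2.5.
canvas enters the basis when its profit ≥ yᵀa₃ = 4·1 + 2.5·1 = 6.5.

6.5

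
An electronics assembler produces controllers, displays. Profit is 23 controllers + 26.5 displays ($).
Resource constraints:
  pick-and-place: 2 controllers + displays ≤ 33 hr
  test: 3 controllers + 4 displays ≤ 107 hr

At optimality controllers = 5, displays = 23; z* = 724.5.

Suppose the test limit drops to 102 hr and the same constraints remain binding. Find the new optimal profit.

Check each constraint at x*: pick-and-place 33/33 (tight); test 107/107 (tight).
The binding rows give the dual system: 2·y_pick-and-place + 3·y_test = 23 and 1·y_pick-and-place + 4·y_test = 26.5.
Solving: y_pick-and-place = 2.5, y_test = 6.
Δz = y_test·Δb = 6 × (-5) = -30, so new z* = 724.5 − 30 = 694.5.

694.5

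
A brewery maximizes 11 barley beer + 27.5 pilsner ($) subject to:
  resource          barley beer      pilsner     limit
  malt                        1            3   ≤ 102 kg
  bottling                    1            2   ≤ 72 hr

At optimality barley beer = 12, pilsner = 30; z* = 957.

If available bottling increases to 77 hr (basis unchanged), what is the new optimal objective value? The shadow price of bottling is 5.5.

984.5

Δb = 5, so new z* = 957 + (5.5)·(5) = 957 + 27.5 = 984.5.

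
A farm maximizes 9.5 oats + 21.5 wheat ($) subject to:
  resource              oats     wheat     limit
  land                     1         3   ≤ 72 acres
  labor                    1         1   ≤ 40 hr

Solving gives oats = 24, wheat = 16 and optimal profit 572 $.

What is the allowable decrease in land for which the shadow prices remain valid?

Binding constraints: land, labor. The basis is B = [[1,3],[1,1]] with det -2.
Per unit decrease in land, x* moves by d = (0.5, -0.5).
The basis stays optimal until wheat reaches 0; allowable decrease = 32 acres.

32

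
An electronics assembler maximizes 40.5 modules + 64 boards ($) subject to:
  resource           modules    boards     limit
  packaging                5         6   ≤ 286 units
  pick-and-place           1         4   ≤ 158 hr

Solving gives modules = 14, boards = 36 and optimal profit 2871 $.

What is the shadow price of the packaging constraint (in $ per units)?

7

At the optimum: packaging uses 286 of 286 (binding); pick-and-place uses 158 of 158 (binding).
The binding rows give the dual system: 5·y_packaging + 1·y_pick-and-place = 40.5 and 6·y_packaging + 4·y_pick-and-place = 64.
→ y_packaging = 7 and y_pick-and-place = 5.5.
Shadow price of packaging = 7.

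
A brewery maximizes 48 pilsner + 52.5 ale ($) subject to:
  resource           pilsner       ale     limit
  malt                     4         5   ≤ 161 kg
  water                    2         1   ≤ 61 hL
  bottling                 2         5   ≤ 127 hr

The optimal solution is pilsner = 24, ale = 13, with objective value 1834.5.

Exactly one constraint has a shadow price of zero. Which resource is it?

bottling

malt: 161/161 (binding)
water: 61/61 (binding)
bottling: 113/127 (slack 14)
By complementary slackness, a constraint with positive slack has shadow price 0 → bottling.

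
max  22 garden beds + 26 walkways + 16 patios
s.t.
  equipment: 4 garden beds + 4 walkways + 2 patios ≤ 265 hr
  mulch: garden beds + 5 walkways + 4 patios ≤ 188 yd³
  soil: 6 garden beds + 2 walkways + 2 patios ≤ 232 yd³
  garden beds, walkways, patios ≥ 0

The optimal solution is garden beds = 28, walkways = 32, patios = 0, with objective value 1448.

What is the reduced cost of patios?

-6

Check each constraint at x*: equipment 240/265 (slack 25); mulch 188/188 (tight); soil 232/232 (tight).
Slack constraints have shadow price 0 (complementary slackness).
Dual feasibility on the basic columns requires 1·y_mulch + 6·y_soil = 22, 5·y_mulch + 2·y_soil = 26.
→ y_mulch = 4 and y_soil = 3.
Reduced cost of patios: c₃ − yᵀa₃ = 16 − (4·4 + 3·2) = 16 − 22 = -6.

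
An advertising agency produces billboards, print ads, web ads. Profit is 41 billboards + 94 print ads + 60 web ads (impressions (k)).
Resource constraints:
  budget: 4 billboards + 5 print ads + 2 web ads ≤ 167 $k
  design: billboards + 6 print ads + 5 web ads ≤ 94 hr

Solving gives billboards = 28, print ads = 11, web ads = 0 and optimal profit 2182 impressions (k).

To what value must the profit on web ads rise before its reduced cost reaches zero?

Both budget and design are binding at x*.
The binding rows give the dual system: 4·y_budget + 1·y_design = 41 and 5·y_budget + 6·y_design = 94.
This yields shadow prices y_budget = 8, y_design = 9.
web ads enters the basis when its profit ≥ yᵀa₃ = 8·2 + 9·5 = 61.

61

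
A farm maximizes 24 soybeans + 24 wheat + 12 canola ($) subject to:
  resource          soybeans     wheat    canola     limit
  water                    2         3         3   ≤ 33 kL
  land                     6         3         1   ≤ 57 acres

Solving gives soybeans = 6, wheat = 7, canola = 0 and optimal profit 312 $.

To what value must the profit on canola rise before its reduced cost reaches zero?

Both water and land are binding at x*.
The binding rows give the dual system: 2·y_water + 6·y_land = 24 and 3·y_water + 3·y_land = 24.
Solving: y_water = 6, y_land = 2.
canola enters the basis when its profit ≥ yᵀa₃ = 6·3 + 2·1 = 20.

20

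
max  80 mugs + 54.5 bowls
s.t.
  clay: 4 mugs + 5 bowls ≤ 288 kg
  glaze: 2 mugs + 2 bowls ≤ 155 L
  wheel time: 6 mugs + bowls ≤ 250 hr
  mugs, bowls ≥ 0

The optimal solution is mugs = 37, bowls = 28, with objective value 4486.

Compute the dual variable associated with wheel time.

7

Check each constraint at x*: clay 288/288 (tight); glaze 130/155 (slack 25); wheel time 250/250 (tight).
Slack constraints have shadow price 0 (complementary slackness).
Dual feasibility on the basic columns requires 4·y_clay + 6·y_wheel time = 80, 5·y_clay + 1·y_wheel time = 54.5.
This yields shadow prices y_clay = 9.5, y_wheel time = 7.
Shadow price of wheel time = 7.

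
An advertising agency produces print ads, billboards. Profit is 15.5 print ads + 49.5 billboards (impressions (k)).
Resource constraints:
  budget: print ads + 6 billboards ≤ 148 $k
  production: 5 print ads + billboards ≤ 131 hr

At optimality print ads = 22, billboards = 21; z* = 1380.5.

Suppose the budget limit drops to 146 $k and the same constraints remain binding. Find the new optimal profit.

1364.5

Both budget and production are binding at x*.
Dual feasibility on the basic columns requires 1·y_budget + 5·y_production = 15.5, 6·y_budget + 1·y_production = 49.5.
→ y_budget = 8 and y_production = 1.5.
Δz = y_budget·Δb = 8 × (-2) = -16, so new z* = 1380.5 − 16 = 1364.5.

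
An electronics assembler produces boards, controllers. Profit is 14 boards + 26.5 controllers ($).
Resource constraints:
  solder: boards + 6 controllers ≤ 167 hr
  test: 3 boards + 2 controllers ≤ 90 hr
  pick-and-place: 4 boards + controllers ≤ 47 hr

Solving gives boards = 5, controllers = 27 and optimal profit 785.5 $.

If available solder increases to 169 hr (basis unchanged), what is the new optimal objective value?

At the optimum: solder uses 167 of 167 (binding); test uses 69 of 90 (slack = 21); pick-and-place uses 47 of 47 (binding).
By complementary slackness, y = 0 for the non-binding constraint.
Dual feasibility on the basic columns requires 1·y_solder + 4·y_pick-and-place = 14, 6·y_solder + 1·y_pick-and-place = 26.5.
Solving: y_solder = 4, y_pick-and-place = 2.5.
Δz = y_solder·Δb = 4 × (2) = 8, so new z* = 785.5 + 8 = 793.5.

793.5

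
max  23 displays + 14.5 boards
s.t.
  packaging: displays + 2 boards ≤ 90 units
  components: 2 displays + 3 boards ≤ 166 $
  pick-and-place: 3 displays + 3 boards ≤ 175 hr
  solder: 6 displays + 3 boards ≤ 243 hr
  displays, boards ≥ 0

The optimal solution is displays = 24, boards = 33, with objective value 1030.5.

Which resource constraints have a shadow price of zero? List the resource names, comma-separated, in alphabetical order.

components, pick-and-place

packaging: 90/90 (binding)
components: 147/166 (slack 19)
pick-and-place: 171/175 (slack 4)
solder: 243/243 (binding)
By complementary slackness, a constraint with positive slack has shadow price 0 → components, pick-and-place.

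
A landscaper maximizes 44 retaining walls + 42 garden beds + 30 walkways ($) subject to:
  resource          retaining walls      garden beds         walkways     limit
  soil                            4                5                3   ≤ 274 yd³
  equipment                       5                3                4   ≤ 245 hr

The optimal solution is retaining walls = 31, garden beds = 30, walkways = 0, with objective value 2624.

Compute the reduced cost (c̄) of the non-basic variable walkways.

At the optimum: soil uses 274 of 274 (binding); equipment uses 245 of 245 (binding).
Dual feasibility on the basic columns requires 4·y_soil + 5·y_equipment = 44, 5·y_soil + 3·y_equipment = 42.
This yields shadow prices y_soil = 6, y_equipment = 4.
Reduced cost of walkways: c₃ − yᵀa₃ = 30 − (6·3 + 4·4) = 30 − 34 = -4.

-4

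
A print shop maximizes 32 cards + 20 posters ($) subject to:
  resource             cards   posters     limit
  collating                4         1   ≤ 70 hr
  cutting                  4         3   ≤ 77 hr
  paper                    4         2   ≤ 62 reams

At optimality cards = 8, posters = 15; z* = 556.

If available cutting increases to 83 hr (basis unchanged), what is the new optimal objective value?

Binding: cutting and paper. Non-binding: collating (23 unused).
Since collating is not tight, its dual is 0.
The binding rows give the dual system: 4·y_cutting + 4·y_paper = 32 and 3·y_cutting + 2·y_paper = 20.
Solving: y_cutting = 4, y_paper = 4.
Δz = y_cutting·Δb = 4 × (6) = 24, so new z* = 556 + 24 = 580.

580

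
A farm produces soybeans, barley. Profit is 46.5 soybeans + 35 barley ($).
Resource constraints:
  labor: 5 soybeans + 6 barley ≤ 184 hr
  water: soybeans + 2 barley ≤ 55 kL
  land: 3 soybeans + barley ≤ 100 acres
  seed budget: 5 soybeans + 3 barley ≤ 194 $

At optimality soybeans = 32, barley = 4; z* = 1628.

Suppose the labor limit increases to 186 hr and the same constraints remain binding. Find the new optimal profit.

1637

Binding: labor and land. Non-binding: water (15 unused), seed budget (22 unused).
By complementary slackness, y = 0 for the non-binding constraints.
Dual feasibility on the basic columns requires 5·y_labor + 3·y_land = 46.5, 6·y_labor + 1·y_land = 35.
Solving: y_labor = 4.5, y_land = 8.
Δz = y_labor·Δb = 4.5 × (2) = 9, so new z* = 1628 + 9 = 1637.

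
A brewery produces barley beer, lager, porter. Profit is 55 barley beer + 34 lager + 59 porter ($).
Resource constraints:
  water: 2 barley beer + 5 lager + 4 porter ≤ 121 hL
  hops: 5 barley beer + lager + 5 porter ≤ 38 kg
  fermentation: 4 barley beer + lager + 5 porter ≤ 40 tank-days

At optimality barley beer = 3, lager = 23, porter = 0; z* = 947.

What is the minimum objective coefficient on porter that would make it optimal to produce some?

Check each constraint at x*: water 121/121 (tight); hops 38/38 (tight); fermentation 35/40 (slack 5).
By complementary slackness, y = 0 for the non-binding constraint.
From A_Bᵀ y = c: 2·y_water + 5·y_hops = 55; 5·y_water + 1·y_hops = 34.
→ y_water = 5 and y_hops = 9.
porter enters the basis when its profit ≥ yᵀa₃ = 5·4 + 9·5 = 65.

65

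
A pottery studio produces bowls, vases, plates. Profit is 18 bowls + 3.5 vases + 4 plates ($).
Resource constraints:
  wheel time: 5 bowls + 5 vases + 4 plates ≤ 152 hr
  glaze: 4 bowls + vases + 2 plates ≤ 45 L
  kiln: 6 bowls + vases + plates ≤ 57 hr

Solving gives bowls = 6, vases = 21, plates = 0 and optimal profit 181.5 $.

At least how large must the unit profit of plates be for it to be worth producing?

Check each constraint at x*: wheel time 135/152 (slack 17); glaze 45/45 (tight); kiln 57/57 (tight).
By complementary slackness, y = 0 for the non-binding constraint.
From A_Bᵀ y = c: 4·y_glaze + 6·y_kiln = 18; 1·y_glaze + 1·y_kiln = 3.5.
Solving: y_glaze = 1.5, y_kiln = 2.
plates enters the basis when its profit ≥ yᵀa₃ = 1.5·2 + 2·1 = 5.

5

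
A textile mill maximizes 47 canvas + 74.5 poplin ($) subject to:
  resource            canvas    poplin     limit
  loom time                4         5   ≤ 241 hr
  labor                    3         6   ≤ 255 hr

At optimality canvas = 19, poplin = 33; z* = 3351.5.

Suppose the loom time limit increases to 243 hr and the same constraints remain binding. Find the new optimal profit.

3364.5

Check each constraint at x*: loom time 241/241 (tight); labor 255/255 (tight).
Dual feasibility on the basic columns requires 4·y_loom time + 3·y_labor = 47, 5·y_loom time + 6·y_labor = 74.5.
→ y_loom time = 6.5 and y_labor = 7.
Δz = y_loom time·Δb = 6.5 × (2) = 13, so new z* = 3351.5 + 13 = 3364.5.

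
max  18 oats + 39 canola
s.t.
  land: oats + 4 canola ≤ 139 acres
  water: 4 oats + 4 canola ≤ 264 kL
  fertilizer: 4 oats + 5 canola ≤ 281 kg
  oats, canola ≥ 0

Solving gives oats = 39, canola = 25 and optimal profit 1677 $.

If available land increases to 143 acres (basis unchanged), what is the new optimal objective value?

1701

At the optimum: land uses 139 of 139 (binding); water uses 256 of 264 (slack = 8); fertilizer uses 281 of 281 (binding).
By complementary slackness, y = 0 for the non-binding constraint.
Dual feasibility on the basic columns requires 1·y_land + 4·y_fertilizer = 18, 4·y_land + 5·y_fertilizer = 39.
Solving: y_land = 6, y_fertilizer = 3.
Δz = y_land·Δb = 6 × (4) = 24, so new z* = 1677 + 24 = 1701.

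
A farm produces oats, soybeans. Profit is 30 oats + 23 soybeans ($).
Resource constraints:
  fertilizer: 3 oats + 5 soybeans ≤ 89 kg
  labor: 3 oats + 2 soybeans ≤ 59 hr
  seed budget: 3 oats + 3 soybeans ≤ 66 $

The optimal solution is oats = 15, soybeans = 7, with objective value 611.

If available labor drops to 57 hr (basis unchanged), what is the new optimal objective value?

597

Check each constraint at x*: fertilizer 80/89 (slack 9); labor 59/59 (tight); seed budget 66/66 (tight).
Slack constraints have shadow price 0 (complementary slackness).
Dual feasibility on the basic columns requires 3·y_labor + 3·y_seed budget = 30, 2·y_labor + 3·y_seed budget = 23.
This yields shadow prices y_labor = 7, y_seed budget = 3.
Δz = y_labor·Δb = 7 × (-2) = -14, so new z* = 611 − 14 = 597.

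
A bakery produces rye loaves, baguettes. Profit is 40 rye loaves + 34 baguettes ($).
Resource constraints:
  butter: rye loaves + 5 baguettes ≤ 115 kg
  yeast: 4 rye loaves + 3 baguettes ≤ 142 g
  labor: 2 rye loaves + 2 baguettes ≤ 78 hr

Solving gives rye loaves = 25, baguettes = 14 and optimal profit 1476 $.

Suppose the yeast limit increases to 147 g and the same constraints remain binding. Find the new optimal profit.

Binding: yeast and labor. Non-binding: butter (20 unused).
By complementary slackness, y = 0 for the non-binding constraint.
The binding rows give the dual system: 4·y_yeast + 2·y_labor = 40 and 3·y_yeast + 2·y_labor = 34.
This yields shadow prices y_yeast = 6, y_labor = 8.
Δz = y_yeast·Δb = 6 × (5) = 30, so new z* = 1476 + 30 = 1506.

1506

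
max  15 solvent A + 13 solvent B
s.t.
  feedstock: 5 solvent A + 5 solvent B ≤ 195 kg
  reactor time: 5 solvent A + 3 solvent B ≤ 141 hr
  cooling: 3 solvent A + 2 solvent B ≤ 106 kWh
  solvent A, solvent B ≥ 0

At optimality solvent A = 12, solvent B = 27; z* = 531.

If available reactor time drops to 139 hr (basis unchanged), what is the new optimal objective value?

529

Check each constraint at x*: feedstock 195/195 (tight); reactor time 141/141 (tight); cooling 90/106 (slack 16).
Slack constraints have shadow price 0 (complementary slackness).
The binding rows give the dual system: 5·y_feedstock + 5·y_reactor time = 15 and 5·y_feedstock + 3·y_reactor time = 13.
This yields shadow prices y_feedstock = 2, y_reactor time = 1.
Δz = y_reactor time·Δb = 1 × (-2) = -2, so new z* = 531 − 2 = 529.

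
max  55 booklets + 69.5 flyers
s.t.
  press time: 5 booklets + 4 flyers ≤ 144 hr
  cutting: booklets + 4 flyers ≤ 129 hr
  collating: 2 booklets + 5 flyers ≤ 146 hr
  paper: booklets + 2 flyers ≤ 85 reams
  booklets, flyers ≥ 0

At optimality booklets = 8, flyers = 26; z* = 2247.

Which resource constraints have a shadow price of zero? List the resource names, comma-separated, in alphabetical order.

press time: 144/144 (binding)
cutting: 112/129 (slack 17)
collating: 146/146 (binding)
paper: 60/85 (slack 25)
By complementary slackness, a constraint with positive slack has shadow price 0 → cutting, paper.

cutting, paper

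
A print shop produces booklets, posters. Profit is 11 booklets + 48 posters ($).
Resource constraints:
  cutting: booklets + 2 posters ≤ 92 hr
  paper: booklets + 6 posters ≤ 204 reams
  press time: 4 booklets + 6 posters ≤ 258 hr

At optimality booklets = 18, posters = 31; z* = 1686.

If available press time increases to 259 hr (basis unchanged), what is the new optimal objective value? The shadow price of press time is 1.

1687

Δb = 1, so new z* = 1686 + (1)·(1) = 1686 + 1 = 1687.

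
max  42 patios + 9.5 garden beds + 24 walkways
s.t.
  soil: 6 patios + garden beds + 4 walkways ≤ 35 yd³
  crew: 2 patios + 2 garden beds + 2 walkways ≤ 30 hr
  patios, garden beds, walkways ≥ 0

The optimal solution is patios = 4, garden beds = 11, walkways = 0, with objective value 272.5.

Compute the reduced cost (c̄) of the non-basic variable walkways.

-5

Both soil and crew are binding at x*.
Dual feasibility on the basic columns requires 6·y_soil + 2·y_crew = 42, 1·y_soil + 2·y_crew = 9.5.
→ y_soil = 6.5 and y_crew = 1.5.
Reduced cost of walkways: c₃ − yᵀa₃ = 24 − (6.5·4 + 1.5·2) = 24 − 29 = -5.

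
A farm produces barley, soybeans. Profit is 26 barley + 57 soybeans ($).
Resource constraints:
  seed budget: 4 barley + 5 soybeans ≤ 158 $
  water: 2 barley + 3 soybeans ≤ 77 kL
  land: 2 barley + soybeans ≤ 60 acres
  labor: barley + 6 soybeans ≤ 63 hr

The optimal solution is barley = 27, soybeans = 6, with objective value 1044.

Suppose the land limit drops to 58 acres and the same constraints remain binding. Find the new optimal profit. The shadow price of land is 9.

Δb = -2, so new z* = 1044 + (9)·(-2) = 1044 − 18 = 1026.

1026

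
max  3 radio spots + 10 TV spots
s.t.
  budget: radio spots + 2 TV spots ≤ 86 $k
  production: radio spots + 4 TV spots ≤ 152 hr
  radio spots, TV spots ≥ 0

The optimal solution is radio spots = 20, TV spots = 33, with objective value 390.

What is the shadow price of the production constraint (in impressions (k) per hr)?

2

At the optimum: budget uses 86 of 86 (binding); production uses 152 of 152 (binding).
The binding rows give the dual system: 1·y_budget + 1·y_production = 3 and 2·y_budget + 4·y_production = 10.
Solving: y_budget = 1, y_production = 2.
Shadow price of production = 2.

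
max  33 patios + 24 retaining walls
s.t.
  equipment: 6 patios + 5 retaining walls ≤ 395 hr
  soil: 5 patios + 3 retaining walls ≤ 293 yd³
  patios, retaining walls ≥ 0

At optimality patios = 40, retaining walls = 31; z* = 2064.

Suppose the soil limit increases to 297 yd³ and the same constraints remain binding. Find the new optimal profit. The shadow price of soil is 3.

Δb = 4, so new z* = 2064 + (3)·(4) = 2064 + 12 = 2076.

2076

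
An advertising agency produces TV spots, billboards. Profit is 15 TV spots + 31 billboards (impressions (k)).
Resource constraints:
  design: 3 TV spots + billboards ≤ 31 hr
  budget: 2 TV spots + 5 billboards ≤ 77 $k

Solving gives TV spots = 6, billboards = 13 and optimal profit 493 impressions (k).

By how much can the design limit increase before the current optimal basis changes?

84.5

Binding constraints: design, budget. The basis is B = [[3,1],[2,5]] with det 13.
Per unit increase in design, x* moves by d = (0.3846, -0.1538).
The basis stays optimal until billboards reaches 0; allowable increase = 84.5 hr.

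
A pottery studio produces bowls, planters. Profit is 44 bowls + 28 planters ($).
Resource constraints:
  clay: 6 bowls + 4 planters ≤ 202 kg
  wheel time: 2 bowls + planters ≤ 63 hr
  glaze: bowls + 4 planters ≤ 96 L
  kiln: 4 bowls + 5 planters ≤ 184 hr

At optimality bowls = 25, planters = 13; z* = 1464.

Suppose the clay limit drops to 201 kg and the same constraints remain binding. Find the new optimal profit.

1458

At the optimum: clay uses 202 of 202 (binding); wheel time uses 63 of 63 (binding); glaze uses 77 of 96 (slack = 19); kiln uses 165 of 184 (slack = 19).
Since glaze, kiln are not tight, their duals are 0.
The binding rows give the dual system: 6·y_clay + 2·y_wheel time = 44 and 4·y_clay + 1·y_wheel time = 28.
This yields shadow prices y_clay = 6, y_wheel time = 4.
Δz = y_clay·Δb = 6 × (-1) = -6, so new z* = 1464 − 6 = 1458.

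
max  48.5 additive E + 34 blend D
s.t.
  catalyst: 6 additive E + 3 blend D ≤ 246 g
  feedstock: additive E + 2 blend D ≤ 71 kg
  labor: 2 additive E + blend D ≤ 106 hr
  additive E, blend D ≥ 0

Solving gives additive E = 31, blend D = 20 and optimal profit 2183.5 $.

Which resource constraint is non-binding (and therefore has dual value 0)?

catalyst: 246/246 (binding)
feedstock: 71/71 (binding)
labor: 82/106 (slack 24)
By complementary slackness, a constraint with positive slack has shadow price 0 → labor.

labor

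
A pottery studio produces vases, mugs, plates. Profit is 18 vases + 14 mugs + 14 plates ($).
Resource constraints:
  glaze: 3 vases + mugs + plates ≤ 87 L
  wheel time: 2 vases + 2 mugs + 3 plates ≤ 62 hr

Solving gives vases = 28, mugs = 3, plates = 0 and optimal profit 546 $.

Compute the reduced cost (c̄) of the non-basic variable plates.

Check each constraint at x*: glaze 87/87 (tight); wheel time 62/62 (tight).
The binding rows give the dual system: 3·y_glaze + 2·y_wheel time = 18 and 1·y_glaze + 2·y_wheel time = 14.
→ y_glaze = 2 and y_wheel time = 6.
Reduced cost of plates: c₃ − yᵀa₃ = 14 − (2·1 + 6·3) = 14 − 20 = -6.

-6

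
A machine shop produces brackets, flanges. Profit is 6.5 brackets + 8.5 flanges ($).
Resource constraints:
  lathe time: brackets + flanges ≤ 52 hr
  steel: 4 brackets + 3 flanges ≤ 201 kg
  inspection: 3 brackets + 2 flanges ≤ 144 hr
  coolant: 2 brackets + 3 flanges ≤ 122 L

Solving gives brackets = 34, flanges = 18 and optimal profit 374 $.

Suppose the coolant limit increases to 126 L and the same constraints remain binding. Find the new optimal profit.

At the optimum: lathe time uses 52 of 52 (binding); steel uses 190 of 201 (slack = 11); inspection uses 138 of 144 (slack = 6); coolant uses 122 of 122 (binding).
By complementary slackness, y = 0 for the non-binding constraints.
The binding rows give the dual system: 1·y_lathe time + 2·y_coolant = 6.5 and 1·y_lathe time + 3·y_coolant = 8.5.
Solving: y_lathe time = 2.5, y_coolant = 2.
Δz = y_coolant·Δb = 2 × (4) = 8, so new z* = 374 + 8 = 382.

382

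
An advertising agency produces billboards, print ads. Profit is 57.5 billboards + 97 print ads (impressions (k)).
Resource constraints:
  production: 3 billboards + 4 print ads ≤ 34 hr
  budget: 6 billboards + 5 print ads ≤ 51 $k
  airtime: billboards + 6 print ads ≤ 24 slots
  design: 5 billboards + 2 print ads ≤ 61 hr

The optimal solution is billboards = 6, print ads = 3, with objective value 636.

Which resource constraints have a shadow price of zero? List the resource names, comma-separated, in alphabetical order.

production: 30/34 (slack 4)
budget: 51/51 (binding)
airtime: 24/24 (binding)
design: 36/61 (slack 25)
By complementary slackness, a constraint with positive slack has shadow price 0 → design, production.

design, production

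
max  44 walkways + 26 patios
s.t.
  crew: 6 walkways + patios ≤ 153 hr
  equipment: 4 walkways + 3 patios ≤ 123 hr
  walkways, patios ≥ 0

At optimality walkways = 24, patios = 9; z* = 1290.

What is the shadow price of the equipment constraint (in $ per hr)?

Both crew and equipment are binding at x*.
The binding rows give the dual system: 6·y_crew + 4·y_equipment = 44 and 1·y_crew + 3·y_equipment = 26.
This yields shadow prices y_crew = 2, y_equipment = 8.
Shadow price of equipment = 8.

8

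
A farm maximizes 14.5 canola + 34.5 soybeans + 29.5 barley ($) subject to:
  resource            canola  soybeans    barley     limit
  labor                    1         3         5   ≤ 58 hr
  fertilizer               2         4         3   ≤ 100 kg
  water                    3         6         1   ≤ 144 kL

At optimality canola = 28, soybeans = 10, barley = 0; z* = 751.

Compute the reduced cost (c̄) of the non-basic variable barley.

-1

Check each constraint at x*: labor 58/58 (tight); fertilizer 96/100 (slack 4); water 144/144 (tight).
Slack constraints have shadow price 0 (complementary slackness).
From A_Bᵀ y = c: 1·y_labor + 3·y_water = 14.5; 3·y_labor + 6·y_water = 34.5.
Solving: y_labor = 5.5, y_water = 3.
Reduced cost of barley: c₃ − yᵀa₃ = 29.5 − (5.5·5 + 3·1) = 29.5 − 30.5 = -1.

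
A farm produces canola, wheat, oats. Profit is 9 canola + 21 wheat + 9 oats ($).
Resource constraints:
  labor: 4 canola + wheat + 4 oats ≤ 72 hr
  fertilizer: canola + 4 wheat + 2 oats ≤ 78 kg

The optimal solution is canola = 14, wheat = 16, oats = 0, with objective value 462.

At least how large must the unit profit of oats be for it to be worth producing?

Check each constraint at x*: labor 72/72 (tight); fertilizer 78/78 (tight).
The binding rows give the dual system: 4·y_labor + 1·y_fertilizer = 9 and 1·y_labor + 4·y_fertilizer = 21.
This yields shadow prices y_labor = 1, y_fertilizer = 5.
oats enters the basis when its profit ≥ yᵀa₃ = 1·4 + 5·2 = 14.

14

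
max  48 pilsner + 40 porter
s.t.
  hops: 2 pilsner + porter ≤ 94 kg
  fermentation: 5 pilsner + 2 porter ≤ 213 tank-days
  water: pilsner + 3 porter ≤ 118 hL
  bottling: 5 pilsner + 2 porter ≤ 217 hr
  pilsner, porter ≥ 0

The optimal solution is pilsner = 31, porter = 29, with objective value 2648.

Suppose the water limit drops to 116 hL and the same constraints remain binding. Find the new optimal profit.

2632

Binding: fermentation and water. Non-binding: hops (3 unused), bottling (4 unused).
Since hops, bottling are not tight, their duals are 0.
From A_Bᵀ y = c: 5·y_fermentation + 1·y_water = 48; 2·y_fermentation + 3·y_water = 40.
Solving: y_fermentation = 8, y_water = 8.
Δz = y_water·Δb = 8 × (-2) = -16, so new z* = 2648 − 16 = 2632.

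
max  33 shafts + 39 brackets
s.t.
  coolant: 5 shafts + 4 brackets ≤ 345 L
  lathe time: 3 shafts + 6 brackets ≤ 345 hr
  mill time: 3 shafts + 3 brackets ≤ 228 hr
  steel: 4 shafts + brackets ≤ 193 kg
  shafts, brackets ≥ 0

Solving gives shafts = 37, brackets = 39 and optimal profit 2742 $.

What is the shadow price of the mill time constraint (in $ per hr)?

Check each constraint at x*: coolant 341/345 (slack 4); lathe time 345/345 (tight); mill time 228/228 (tight); steel 187/193 (slack 6).
Slack constraints have shadow price 0 (complementary slackness).
Dual feasibility on the basic columns requires 3·y_lathe time + 3·y_mill time = 33, 6·y_lathe time + 3·y_mill time = 39.
This yields shadow prices y_lathe time = 2, y_mill time = 9.
Shadow price of mill time = 9.

9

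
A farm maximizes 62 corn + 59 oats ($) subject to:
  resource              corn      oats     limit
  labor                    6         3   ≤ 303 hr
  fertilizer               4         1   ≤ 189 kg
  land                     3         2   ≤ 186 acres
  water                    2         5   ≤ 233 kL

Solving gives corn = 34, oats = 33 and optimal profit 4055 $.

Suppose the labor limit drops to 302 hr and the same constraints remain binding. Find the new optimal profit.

Check each constraint at x*: labor 303/303 (tight); fertilizer 169/189 (slack 20); land 168/186 (slack 18); water 233/233 (tight).
By complementary slackness, y = 0 for the non-binding constraints.
Dual feasibility on the basic columns requires 6·y_labor + 2·y_water = 62, 3·y_labor + 5·y_water = 59.
→ y_labor = 8 and y_water = 7.
Δz = y_labor·Δb = 8 × (-1) = -8, so new z* = 4055 − 8 = 4047.

4047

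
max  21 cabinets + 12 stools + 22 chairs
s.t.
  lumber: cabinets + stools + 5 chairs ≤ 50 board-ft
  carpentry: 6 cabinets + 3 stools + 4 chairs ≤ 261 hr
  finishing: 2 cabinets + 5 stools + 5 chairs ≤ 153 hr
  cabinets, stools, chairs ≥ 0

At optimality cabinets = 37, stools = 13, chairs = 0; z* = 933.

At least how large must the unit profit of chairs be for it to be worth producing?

27

At the optimum: lumber uses 50 of 50 (binding); carpentry uses 261 of 261 (binding); finishing uses 139 of 153 (slack = 14).
Since finishing is not tight, its dual is 0.
Dual feasibility on the basic columns requires 1·y_lumber + 6·y_carpentry = 21, 1·y_lumber + 3·y_carpentry = 12.
This yields shadow prices y_lumber = 3, y_carpentry = 3.
chairs enters the basis when its profit ≥ yᵀa₃ = 3·5 + 3·4 = 27.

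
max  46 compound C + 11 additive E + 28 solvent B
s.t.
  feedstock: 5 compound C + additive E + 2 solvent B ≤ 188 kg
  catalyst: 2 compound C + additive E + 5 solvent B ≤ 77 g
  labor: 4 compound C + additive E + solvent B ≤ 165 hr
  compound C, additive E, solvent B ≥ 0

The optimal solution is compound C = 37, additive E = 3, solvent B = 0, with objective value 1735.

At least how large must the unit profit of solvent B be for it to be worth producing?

At the optimum: feedstock uses 188 of 188 (binding); catalyst uses 77 of 77 (binding); labor uses 151 of 165 (slack = 14).
By complementary slackness, y = 0 for the non-binding constraint.
The binding rows give the dual system: 5·y_feedstock + 2·y_catalyst = 46 and 1·y_feedstock + 1·y_catalyst = 11.
This yields shadow prices y_feedstock = 8, y_catalyst = 3.
solvent B enters the basis when its profit ≥ yᵀa₃ = 8·2 + 3·5 = 31.

31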